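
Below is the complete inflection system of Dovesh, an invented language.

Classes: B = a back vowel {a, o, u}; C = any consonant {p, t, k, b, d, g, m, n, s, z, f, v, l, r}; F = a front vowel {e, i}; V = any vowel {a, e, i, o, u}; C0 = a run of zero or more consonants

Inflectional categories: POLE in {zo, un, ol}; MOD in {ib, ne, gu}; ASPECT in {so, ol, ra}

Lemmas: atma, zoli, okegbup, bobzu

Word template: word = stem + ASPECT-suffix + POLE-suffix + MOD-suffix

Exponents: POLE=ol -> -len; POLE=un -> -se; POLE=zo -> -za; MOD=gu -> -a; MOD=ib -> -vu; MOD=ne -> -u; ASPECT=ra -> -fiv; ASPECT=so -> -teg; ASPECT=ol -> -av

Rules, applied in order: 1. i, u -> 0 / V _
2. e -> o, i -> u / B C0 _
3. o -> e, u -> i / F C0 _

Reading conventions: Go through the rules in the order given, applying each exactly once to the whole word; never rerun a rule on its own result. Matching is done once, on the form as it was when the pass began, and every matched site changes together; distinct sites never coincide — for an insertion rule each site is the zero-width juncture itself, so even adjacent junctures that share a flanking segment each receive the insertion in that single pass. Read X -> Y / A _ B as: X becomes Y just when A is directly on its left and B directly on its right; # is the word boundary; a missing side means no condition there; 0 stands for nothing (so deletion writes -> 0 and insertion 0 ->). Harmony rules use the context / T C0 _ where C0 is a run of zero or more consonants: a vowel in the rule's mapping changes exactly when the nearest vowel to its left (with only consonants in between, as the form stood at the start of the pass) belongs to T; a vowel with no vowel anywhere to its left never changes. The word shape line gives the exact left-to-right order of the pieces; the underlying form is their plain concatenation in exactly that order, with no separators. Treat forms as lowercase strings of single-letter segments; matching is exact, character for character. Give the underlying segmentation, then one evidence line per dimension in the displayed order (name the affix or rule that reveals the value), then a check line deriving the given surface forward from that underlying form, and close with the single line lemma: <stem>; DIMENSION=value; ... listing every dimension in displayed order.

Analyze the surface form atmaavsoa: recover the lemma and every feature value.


underlying: atma-av-se-a
POLE=un - signalled by the affix -se
MOD=gu - signalled by the affix -a
ASPECT=ol - signalled by the affix -av
check: atmaavsea -> atmaavsea -> atmaavsoa -> atmaavsoa
lemma: atma; POLE=un; MOD=gu; ASPECT=ol


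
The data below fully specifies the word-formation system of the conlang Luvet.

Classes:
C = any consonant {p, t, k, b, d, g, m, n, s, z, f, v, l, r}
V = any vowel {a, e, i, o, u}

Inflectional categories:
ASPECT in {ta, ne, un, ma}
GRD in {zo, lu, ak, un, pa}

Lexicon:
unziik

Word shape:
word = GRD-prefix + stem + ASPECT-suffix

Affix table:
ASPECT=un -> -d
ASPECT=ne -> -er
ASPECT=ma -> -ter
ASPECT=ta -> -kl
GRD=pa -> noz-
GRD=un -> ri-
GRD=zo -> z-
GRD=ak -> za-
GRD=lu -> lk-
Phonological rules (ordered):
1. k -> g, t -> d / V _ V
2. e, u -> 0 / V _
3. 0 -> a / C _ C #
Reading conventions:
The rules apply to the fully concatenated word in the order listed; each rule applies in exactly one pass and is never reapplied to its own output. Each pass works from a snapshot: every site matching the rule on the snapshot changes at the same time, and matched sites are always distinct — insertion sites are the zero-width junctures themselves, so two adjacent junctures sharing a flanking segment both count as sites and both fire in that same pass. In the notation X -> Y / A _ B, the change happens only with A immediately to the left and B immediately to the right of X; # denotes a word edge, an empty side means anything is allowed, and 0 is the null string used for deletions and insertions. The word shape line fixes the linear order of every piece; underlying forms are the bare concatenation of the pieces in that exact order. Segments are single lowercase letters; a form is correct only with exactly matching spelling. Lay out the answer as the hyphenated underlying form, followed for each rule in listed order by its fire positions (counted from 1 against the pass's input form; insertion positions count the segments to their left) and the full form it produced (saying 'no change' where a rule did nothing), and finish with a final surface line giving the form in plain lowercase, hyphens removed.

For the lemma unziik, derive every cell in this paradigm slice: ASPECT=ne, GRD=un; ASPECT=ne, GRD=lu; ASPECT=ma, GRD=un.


cell ASPECT=ne, GRD=un:
underlying: ri-unziik-er
1. k -> g, t -> d / V _ V: fires at position(s) 8: riunziiger
2. e, u -> 0 / V _: fires at position(s) 3: rinziiger
3. 0 -> a / C _ C #: no change
surface: rinziiger

cell ASPECT=ne, GRD=lu:
underlying: lk-unziik-er
1. k -> g, t -> d / V _ V: fires at position(s) 8: lkunziiger
2. e, u -> 0 / V _: no change
3. 0 -> a / C _ C #: no change
surface: lkunziiger

cell ASPECT=ma, GRD=un:
underlying: ri-unziik-ter
1. k -> g, t -> d / V _ V: no change
2. e, u -> 0 / V _: fires at position(s) 3: rinziikter
3. 0 -> a / C _ C #: no change
surface: rinziikter


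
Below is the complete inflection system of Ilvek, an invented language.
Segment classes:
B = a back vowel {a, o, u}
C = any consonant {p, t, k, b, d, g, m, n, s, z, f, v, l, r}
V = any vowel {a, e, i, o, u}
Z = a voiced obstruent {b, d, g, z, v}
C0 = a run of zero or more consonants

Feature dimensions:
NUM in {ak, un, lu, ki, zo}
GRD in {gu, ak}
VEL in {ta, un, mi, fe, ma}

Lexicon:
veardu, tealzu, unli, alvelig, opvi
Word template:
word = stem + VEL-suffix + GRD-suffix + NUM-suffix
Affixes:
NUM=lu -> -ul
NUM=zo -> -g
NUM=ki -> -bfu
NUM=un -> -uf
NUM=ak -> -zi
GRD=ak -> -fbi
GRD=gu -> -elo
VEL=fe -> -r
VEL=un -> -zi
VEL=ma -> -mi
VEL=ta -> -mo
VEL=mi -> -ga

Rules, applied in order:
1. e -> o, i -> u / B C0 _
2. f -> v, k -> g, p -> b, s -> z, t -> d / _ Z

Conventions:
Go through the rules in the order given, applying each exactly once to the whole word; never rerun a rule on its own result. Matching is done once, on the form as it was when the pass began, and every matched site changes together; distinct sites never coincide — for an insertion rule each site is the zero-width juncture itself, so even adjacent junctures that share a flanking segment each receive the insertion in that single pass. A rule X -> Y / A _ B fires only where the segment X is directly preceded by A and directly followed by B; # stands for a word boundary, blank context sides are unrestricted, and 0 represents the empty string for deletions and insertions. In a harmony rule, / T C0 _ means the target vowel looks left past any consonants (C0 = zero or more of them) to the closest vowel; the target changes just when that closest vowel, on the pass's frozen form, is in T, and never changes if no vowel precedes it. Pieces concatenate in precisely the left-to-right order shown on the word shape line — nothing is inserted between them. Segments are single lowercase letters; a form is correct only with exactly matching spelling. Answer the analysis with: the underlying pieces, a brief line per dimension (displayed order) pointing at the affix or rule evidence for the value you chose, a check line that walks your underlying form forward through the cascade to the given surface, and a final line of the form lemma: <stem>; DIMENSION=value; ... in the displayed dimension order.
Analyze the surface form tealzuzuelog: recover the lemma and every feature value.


underlying: tealzu-zi-elo-g
NUM=zo - signalled by the affix -g
GRD=gu - signalled by the affix -elo
VEL=un - signalled by the affix -zi
check: tealzuzielog -> tealzuzuelog -> tealzuzuelog
lemma: tealzu; NUM=zo; GRD=gu; VEL=un


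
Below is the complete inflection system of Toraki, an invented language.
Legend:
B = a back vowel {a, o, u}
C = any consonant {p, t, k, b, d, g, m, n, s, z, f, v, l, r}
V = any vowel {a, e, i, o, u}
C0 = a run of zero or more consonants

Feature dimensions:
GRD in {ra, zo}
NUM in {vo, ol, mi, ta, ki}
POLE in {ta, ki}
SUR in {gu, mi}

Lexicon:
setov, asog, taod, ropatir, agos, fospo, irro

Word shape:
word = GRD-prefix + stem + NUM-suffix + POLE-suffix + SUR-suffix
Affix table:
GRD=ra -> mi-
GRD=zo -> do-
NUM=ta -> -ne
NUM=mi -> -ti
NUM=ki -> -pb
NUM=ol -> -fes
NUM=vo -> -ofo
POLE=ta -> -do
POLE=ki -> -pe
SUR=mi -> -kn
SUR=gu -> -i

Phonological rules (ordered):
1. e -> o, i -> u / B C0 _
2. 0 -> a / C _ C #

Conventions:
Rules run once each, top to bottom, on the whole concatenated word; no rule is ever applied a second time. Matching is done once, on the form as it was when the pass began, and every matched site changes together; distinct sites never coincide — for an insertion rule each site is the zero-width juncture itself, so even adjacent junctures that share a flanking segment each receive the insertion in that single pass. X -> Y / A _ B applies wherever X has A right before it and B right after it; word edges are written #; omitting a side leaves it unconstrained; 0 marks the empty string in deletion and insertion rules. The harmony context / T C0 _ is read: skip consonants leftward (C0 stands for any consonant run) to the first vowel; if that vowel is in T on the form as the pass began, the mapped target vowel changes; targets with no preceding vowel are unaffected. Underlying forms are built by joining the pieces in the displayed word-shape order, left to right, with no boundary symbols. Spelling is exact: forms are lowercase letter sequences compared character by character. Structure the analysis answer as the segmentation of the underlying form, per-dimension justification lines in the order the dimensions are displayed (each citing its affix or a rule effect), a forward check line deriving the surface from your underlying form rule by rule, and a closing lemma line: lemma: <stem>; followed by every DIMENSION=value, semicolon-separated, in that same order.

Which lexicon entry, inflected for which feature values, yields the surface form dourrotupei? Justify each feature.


underlying: do-irro-ti-pe-i
GRD=zo - signalled by the affix do-
NUM=mi - signalled by the affix -ti
POLE=ki - signalled by the affix -pe
SUR=gu - signalled by the affix -i
check: doirrotipei -> dourrotupei -> dourrotupei
lemma: irro; GRD=zo; NUM=mi; POLE=ki; SUR=gu


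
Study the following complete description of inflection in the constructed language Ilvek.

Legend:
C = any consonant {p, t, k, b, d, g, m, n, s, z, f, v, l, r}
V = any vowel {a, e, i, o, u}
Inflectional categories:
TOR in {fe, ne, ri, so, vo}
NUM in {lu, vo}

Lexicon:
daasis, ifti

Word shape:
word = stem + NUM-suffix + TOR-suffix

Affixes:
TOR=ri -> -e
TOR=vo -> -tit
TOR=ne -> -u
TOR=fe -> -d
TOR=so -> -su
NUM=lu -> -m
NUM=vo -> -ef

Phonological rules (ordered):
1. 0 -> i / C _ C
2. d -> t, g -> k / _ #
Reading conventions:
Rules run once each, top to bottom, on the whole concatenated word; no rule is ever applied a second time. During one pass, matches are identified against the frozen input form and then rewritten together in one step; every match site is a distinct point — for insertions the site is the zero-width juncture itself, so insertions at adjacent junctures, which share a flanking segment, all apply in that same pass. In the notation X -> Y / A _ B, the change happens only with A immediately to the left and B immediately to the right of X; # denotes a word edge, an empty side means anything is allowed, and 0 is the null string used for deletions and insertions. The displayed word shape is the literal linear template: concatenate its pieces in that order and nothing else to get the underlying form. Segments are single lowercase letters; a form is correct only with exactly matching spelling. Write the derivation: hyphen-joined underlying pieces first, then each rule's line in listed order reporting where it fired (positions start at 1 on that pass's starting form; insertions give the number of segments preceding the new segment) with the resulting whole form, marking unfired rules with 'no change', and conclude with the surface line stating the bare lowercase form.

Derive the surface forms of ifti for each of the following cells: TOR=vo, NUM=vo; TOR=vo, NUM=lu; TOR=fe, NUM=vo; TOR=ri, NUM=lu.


cell TOR=vo, NUM=vo:
underlying: ifti-ef-tit
1. 0 -> i / C _ C: inserts after position(s) 2, 6: ifitiefitit
2. d -> t, g -> k / _ #: no change
surface: ifitiefitit

cell TOR=vo, NUM=lu:
underlying: ifti-m-tit
1. 0 -> i / C _ C: inserts after position(s) 2, 5: ifitimitit
2. d -> t, g -> k / _ #: no change
surface: ifitimitit

cell TOR=fe, NUM=vo:
underlying: ifti-ef-d
1. 0 -> i / C _ C: inserts after position(s) 2, 6: ifitiefid
2. d -> t, g -> k / _ #: fires at position(s) 9: ifitiefit
surface: ifitiefit

cell TOR=ri, NUM=lu:
underlying: ifti-m-e
1. 0 -> i / C _ C: inserts after position(s) 2: ifitime
2. d -> t, g -> k / _ #: no change
surface: ifitime


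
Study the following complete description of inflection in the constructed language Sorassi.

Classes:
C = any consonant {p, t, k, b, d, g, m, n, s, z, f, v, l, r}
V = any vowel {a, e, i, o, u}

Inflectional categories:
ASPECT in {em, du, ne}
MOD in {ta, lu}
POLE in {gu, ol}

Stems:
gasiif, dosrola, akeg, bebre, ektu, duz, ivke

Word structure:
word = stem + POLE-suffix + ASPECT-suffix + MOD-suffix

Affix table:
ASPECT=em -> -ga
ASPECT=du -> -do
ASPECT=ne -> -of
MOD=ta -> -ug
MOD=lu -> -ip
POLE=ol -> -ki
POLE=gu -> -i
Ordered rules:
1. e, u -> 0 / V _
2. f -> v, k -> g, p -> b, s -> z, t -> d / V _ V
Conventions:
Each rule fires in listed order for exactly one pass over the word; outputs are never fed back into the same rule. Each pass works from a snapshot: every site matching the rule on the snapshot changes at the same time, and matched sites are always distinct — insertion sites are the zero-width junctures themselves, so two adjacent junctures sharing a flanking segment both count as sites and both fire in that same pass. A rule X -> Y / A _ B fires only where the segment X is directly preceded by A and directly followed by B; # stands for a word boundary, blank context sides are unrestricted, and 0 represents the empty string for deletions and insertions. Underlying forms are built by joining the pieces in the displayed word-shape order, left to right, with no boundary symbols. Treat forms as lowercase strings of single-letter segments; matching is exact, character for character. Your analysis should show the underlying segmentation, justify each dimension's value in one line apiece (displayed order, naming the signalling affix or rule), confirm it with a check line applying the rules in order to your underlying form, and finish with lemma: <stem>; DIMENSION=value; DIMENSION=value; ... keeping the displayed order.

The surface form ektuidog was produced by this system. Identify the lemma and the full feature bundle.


underlying: ektu-i-do-ug
ASPECT=du - signalled by the affix -do
MOD=ta - signalled by the affix -ug
POLE=gu - signalled by the affix -i
check: ektuidoug -> ektuidog -> ektuidog
lemma: ektu; ASPECT=du; MOD=ta; POLE=gu


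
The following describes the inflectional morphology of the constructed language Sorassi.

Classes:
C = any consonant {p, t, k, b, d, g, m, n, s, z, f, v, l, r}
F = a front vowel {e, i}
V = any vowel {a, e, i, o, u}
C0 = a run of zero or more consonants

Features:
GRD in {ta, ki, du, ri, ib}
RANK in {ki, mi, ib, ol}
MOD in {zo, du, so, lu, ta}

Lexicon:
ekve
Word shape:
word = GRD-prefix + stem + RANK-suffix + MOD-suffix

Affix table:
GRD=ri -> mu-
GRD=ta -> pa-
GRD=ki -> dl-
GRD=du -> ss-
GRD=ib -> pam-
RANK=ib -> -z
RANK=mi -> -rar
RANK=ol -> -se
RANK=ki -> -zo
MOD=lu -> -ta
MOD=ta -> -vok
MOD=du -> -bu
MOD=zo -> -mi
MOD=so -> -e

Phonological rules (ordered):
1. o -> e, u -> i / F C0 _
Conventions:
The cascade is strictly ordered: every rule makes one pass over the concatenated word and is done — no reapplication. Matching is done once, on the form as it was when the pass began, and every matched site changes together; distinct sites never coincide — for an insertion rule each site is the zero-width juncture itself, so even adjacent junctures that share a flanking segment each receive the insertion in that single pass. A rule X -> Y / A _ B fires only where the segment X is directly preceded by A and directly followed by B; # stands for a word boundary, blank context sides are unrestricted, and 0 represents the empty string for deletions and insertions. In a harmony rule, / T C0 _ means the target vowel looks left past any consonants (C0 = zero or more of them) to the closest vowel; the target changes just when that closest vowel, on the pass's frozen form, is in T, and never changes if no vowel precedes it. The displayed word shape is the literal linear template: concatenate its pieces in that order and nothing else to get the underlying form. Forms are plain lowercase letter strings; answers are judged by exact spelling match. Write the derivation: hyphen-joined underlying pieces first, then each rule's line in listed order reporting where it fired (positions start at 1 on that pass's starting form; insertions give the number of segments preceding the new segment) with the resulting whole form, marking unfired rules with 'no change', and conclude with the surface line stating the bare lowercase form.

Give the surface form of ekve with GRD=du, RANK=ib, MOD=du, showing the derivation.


underlying: ss-ekve-z-bu
1. o -> e, u -> i / F C0 _: fires at position(s) 9: ssekvezbi
surface: ssekvezbi


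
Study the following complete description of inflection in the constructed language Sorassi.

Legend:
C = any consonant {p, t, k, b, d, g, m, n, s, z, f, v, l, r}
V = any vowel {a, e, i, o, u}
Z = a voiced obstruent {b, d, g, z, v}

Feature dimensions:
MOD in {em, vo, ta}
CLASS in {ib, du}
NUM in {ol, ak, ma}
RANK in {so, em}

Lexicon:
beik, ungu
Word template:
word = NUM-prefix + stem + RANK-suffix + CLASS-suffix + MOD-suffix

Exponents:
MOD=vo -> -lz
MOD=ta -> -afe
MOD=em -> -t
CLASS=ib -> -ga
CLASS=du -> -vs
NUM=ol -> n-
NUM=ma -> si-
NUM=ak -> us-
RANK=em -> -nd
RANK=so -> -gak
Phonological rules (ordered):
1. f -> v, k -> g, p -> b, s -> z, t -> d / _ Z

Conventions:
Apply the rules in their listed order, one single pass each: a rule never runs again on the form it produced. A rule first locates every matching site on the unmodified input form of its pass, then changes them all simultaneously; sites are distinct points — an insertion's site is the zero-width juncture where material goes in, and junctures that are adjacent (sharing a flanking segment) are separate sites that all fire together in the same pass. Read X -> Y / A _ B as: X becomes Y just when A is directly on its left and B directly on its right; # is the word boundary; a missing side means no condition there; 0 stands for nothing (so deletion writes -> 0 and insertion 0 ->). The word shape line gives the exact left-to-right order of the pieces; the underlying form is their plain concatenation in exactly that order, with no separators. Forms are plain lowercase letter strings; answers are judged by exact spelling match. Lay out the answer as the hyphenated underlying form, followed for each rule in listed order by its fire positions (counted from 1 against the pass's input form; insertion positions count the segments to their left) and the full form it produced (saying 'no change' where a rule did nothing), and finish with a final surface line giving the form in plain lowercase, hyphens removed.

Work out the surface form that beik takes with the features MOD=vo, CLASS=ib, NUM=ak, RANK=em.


underlying: us-beik-nd-ga-lz
1. f -> v, k -> g, p -> b, s -> z, t -> d / _ Z: fires at position(s) 2: uzbeikndgalz
surface: uzbeikndgalz


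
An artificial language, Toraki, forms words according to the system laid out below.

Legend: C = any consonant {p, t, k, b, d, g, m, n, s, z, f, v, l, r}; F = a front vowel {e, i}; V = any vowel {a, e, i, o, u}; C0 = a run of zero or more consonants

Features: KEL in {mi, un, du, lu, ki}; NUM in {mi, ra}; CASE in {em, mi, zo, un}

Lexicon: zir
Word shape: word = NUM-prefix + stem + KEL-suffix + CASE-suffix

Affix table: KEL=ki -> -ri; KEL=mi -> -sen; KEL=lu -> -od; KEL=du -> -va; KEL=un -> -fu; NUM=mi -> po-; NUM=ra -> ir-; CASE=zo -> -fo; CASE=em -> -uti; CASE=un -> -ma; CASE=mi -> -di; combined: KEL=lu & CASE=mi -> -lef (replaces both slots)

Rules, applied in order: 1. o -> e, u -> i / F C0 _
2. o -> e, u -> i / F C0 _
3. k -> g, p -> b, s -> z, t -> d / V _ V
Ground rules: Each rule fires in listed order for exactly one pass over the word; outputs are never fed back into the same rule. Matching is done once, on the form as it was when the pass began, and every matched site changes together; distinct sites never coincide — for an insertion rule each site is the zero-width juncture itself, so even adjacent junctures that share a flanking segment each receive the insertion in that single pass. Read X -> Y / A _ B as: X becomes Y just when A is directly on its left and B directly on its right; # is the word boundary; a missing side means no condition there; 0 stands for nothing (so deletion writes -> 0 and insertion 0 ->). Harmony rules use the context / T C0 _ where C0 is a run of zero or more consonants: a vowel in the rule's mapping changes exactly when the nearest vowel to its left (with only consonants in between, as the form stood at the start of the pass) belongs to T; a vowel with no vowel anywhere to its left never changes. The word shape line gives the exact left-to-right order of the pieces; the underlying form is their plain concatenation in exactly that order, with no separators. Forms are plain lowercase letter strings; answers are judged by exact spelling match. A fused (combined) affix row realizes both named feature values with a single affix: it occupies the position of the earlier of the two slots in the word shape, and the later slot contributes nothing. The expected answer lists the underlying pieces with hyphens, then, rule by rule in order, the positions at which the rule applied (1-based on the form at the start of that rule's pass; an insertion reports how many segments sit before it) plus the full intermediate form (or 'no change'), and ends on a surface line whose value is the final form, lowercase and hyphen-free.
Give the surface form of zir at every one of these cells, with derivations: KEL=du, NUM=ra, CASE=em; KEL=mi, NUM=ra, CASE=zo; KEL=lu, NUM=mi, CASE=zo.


cell KEL=du, NUM=ra, CASE=em:
underlying: ir-zir-va-uti
1. o -> e, u -> i / F C0 _: no change
2. o -> e, u -> i / F C0 _: no change
3. k -> g, p -> b, s -> z, t -> d / V _ V: fires at position(s) 9: irzirvaudi
surface: irzirvaudi

cell KEL=mi, NUM=ra, CASE=zo:
underlying: ir-zir-sen-fo
1. o -> e, u -> i / F C0 _: fires at position(s) 10: irzirsenfe
2. o -> e, u -> i / F C0 _: no change
3. k -> g, p -> b, s -> z, t -> d / V _ V: no change
surface: irzirsenfe

cell KEL=lu, NUM=mi, CASE=zo:
underlying: po-zir-od-fo
1. o -> e, u -> i / F C0 _: fires at position(s) 6: poziredfo
2. o -> e, u -> i / F C0 _: fires at position(s) 9: poziredfe
3. k -> g, p -> b, s -> z, t -> d / V _ V: no change
surface: poziredfe


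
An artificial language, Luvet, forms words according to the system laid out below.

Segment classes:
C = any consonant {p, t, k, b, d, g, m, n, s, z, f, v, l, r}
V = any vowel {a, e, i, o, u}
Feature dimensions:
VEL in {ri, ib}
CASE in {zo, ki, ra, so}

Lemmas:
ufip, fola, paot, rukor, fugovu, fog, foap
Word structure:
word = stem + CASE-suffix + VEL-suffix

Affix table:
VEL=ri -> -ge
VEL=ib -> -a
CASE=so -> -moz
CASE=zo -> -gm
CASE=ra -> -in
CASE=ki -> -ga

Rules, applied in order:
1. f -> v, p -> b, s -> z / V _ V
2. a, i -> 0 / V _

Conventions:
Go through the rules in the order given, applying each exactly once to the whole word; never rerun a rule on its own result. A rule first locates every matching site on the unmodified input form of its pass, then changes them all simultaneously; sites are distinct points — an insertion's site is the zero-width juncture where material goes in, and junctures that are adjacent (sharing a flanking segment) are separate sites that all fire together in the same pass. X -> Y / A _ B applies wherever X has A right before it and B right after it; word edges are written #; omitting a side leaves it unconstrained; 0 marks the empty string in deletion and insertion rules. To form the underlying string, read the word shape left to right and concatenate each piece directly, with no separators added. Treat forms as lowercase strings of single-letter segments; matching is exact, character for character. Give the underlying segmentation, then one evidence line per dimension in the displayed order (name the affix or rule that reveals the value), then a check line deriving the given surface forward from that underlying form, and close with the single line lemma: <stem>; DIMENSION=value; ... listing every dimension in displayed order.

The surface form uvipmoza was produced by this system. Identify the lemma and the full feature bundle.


underlying: ufip-moz-a
VEL=ib - signalled by the affix -a
CASE=so - signalled by the affix -moz
check: ufipmoza -> uvipmoza -> uvipmoza
lemma: ufip; VEL=ib; CASE=so


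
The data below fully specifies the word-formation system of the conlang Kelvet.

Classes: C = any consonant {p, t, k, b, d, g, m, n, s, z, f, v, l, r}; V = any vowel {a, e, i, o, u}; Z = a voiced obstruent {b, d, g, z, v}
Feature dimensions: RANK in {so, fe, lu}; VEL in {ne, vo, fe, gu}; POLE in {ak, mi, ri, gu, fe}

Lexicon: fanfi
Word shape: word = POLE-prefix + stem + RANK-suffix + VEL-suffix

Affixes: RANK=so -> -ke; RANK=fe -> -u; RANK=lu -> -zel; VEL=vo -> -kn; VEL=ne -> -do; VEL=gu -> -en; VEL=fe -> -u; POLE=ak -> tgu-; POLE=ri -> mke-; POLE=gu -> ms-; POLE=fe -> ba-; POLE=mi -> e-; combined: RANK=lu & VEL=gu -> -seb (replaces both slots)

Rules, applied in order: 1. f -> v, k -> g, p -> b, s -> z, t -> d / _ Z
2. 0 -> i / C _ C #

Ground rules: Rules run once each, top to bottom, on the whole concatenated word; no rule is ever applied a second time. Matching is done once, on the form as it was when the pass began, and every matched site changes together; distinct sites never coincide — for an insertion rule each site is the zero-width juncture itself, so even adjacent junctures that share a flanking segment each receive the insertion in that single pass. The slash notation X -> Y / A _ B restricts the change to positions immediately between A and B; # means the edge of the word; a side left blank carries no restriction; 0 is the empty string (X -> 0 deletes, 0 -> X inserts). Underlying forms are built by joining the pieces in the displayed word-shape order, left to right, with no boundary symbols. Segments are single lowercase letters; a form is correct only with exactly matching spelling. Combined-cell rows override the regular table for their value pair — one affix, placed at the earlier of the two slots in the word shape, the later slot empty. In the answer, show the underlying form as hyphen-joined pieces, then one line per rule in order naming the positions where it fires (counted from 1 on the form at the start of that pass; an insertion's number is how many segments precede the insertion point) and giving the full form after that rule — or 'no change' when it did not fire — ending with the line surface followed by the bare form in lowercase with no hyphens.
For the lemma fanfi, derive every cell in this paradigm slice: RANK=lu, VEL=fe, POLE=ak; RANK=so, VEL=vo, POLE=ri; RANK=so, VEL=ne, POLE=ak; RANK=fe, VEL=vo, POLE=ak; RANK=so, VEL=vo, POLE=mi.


cell RANK=lu, VEL=fe, POLE=ak:
underlying: tgu-fanfi-zel-u
1. f -> v, k -> g, p -> b, s -> z, t -> d / _ Z: fires at position(s) 1: dgufanfizelu
2. 0 -> i / C _ C #: no change
surface: dgufanfizelu

cell RANK=so, VEL=vo, POLE=ri:
underlying: mke-fanfi-ke-kn
1. f -> v, k -> g, p -> b, s -> z, t -> d / _ Z: no change
2. 0 -> i / C _ C #: inserts after position(s) 11: mkefanfikekin
surface: mkefanfikekin

cell RANK=so, VEL=ne, POLE=ak:
underlying: tgu-fanfi-ke-do
1. f -> v, k -> g, p -> b, s -> z, t -> d / _ Z: fires at position(s) 1: dgufanfikedo
2. 0 -> i / C _ C #: no change
surface: dgufanfikedo

cell RANK=fe, VEL=vo, POLE=ak:
underlying: tgu-fanfi-u-kn
1. f -> v, k -> g, p -> b, s -> z, t -> d / _ Z: fires at position(s) 1: dgufanfiukn
2. 0 -> i / C _ C #: inserts after position(s) 10: dgufanfiukin
surface: dgufanfiukin

cell RANK=so, VEL=vo, POLE=mi:
underlying: e-fanfi-ke-kn
1. f -> v, k -> g, p -> b, s -> z, t -> d / _ Z: no change
2. 0 -> i / C _ C #: inserts after position(s) 9: efanfikekin
surface: efanfikekin


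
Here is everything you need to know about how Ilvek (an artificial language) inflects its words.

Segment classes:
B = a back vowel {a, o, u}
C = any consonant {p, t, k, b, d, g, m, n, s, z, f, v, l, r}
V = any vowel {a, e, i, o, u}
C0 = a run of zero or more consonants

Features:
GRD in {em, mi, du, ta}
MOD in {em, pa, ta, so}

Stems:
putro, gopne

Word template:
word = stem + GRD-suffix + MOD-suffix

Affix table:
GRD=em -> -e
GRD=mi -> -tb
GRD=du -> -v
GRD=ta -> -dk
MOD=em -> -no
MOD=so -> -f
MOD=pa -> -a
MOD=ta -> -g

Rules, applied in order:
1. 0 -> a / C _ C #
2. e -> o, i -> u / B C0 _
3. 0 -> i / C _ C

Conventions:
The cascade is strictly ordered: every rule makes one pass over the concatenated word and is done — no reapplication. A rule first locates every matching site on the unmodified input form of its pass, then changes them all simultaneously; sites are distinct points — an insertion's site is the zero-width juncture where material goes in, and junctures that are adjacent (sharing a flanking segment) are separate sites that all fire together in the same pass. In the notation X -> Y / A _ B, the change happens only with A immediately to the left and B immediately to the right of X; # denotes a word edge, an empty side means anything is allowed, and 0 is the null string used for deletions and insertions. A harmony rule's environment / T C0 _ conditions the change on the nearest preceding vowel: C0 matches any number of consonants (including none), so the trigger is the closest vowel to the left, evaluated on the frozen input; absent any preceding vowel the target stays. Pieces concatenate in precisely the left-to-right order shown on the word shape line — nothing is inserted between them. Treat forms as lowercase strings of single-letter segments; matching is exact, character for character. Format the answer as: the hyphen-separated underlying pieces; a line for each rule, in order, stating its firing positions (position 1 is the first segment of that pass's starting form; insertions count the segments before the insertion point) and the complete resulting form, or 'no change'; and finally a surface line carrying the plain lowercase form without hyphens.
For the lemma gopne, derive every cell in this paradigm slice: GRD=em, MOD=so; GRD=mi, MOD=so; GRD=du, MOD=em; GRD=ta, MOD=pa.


cell GRD=em, MOD=so:
underlying: gopne-e-f
1. 0 -> a / C _ C #: no change
2. e -> o, i -> u / B C0 _: fires at position(s) 5: gopnoef
3. 0 -> i / C _ C: inserts after position(s) 3: gopinoef
surface: gopinoef

cell GRD=mi, MOD=so:
underlying: gopne-tb-f
1. 0 -> a / C _ C #: inserts after position(s) 7: gopnetbaf
2. e -> o, i -> u / B C0 _: fires at position(s) 5: gopnotbaf
3. 0 -> i / C _ C: inserts after position(s) 3, 6: gopinotibaf
surface: gopinotibaf

cell GRD=du, MOD=em:
underlying: gopne-v-no
1. 0 -> a / C _ C #: no change
2. e -> o, i -> u / B C0 _: fires at position(s) 5: gopnovno
3. 0 -> i / C _ C: inserts after position(s) 3, 6: gopinovino
surface: gopinovino

cell GRD=ta, MOD=pa:
underlying: gopne-dk-a
1. 0 -> a / C _ C #: no change
2. e -> o, i -> u / B C0 _: fires at position(s) 5: gopnodka
3. 0 -> i / C _ C: inserts after position(s) 3, 6: gopinodika
surface: gopinodika


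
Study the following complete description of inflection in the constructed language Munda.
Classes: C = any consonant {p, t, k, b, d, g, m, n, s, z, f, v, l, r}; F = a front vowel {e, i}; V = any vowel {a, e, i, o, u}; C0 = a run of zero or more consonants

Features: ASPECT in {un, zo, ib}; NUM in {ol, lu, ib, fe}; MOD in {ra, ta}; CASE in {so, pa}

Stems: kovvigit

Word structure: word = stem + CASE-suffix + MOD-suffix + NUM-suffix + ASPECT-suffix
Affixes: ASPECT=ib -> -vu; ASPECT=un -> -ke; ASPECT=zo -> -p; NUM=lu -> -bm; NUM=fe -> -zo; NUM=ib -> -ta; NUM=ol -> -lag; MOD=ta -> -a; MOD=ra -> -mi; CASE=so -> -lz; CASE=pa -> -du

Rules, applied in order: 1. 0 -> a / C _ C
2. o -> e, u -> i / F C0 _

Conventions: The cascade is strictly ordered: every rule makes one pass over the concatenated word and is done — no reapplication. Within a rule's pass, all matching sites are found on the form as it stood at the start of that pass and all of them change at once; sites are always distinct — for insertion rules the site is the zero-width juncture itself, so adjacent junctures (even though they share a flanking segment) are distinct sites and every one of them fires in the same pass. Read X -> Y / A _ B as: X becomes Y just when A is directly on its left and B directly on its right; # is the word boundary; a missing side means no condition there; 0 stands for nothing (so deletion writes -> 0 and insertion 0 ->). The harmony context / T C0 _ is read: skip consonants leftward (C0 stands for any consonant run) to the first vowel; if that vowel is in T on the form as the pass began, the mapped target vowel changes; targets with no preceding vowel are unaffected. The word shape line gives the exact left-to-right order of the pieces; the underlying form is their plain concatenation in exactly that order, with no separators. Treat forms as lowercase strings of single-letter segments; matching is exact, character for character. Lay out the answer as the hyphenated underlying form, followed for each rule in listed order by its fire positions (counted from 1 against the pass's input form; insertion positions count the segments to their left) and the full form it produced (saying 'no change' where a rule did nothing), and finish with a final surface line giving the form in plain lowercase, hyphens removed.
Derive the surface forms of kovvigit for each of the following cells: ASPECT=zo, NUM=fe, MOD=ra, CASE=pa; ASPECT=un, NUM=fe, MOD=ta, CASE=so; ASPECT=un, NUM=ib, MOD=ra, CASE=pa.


cell ASPECT=zo, NUM=fe, MOD=ra, CASE=pa:
underlying: kovvigit-du-mi-zo-p
1. 0 -> a / C _ C: inserts after position(s) 3, 8: kovavigitadumizop
2. o -> e, u -> i / F C0 _: fires at position(s) 16: kovavigitadumizep
surface: kovavigitadumizep

cell ASPECT=un, NUM=fe, MOD=ta, CASE=so:
underlying: kovvigit-lz-a-zo-ke
1. 0 -> a / C _ C: inserts after position(s) 3, 8, 9: kovavigitalazazoke
2. o -> e, u -> i / F C0 _: no change
surface: kovavigitalazazoke

cell ASPECT=un, NUM=ib, MOD=ra, CASE=pa:
underlying: kovvigit-du-mi-ta-ke
1. 0 -> a / C _ C: inserts after position(s) 3, 8: kovavigitadumitake
2. o -> e, u -> i / F C0 _: no change
surface: kovavigitadumitake


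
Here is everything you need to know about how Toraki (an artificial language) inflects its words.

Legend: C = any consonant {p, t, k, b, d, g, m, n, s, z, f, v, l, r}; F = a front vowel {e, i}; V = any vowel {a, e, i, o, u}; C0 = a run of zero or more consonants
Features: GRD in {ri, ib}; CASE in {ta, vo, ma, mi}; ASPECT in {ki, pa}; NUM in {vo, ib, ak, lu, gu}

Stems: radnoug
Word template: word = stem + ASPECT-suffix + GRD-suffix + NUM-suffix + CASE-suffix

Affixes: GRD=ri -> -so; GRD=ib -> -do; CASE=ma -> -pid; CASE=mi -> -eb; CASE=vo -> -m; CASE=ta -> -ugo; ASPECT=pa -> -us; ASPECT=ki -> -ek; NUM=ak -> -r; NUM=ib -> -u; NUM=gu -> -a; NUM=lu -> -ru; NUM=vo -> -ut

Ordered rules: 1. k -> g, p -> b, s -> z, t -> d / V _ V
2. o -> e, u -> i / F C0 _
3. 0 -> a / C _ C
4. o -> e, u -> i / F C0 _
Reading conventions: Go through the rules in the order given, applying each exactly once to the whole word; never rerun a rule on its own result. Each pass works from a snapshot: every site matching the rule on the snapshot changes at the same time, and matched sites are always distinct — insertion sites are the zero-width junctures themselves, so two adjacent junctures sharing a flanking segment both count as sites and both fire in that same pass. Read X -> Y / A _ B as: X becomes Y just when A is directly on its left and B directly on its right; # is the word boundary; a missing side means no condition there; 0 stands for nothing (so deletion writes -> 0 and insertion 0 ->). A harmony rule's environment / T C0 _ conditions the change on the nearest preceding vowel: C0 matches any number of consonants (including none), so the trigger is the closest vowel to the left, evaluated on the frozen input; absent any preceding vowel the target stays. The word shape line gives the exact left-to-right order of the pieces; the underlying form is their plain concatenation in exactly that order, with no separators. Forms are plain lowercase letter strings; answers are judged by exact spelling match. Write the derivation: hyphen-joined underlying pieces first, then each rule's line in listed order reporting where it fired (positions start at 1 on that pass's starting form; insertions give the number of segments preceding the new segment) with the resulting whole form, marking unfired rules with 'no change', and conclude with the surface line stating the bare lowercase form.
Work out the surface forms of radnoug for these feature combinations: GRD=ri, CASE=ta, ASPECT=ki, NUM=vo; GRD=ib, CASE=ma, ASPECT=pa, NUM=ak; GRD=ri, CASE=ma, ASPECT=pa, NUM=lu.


cell GRD=ri, CASE=ta, ASPECT=ki, NUM=vo:
underlying: radnoug-ek-so-ut-ugo
1. k -> g, p -> b, s -> z, t -> d / V _ V: fires at position(s) 13: radnougeksoudugo
2. o -> e, u -> i / F C0 _: fires at position(s) 11: radnougekseudugo
3. 0 -> a / C _ C: inserts after position(s) 3, 9: radanougekaseudugo
4. o -> e, u -> i / F C0 _: fires at position(s) 14: radanougekaseidugo
surface: radanougekaseidugo

cell GRD=ib, CASE=ma, ASPECT=pa, NUM=ak:
underlying: radnoug-us-do-r-pid
1. k -> g, p -> b, s -> z, t -> d / V _ V: no change
2. o -> e, u -> i / F C0 _: no change
3. 0 -> a / C _ C: inserts after position(s) 3, 9, 12: radanougusadorapid
4. o -> e, u -> i / F C0 _: no change
surface: radanougusadorapid

cell GRD=ri, CASE=ma, ASPECT=pa, NUM=lu:
underlying: radnoug-us-so-ru-pid
1. k -> g, p -> b, s -> z, t -> d / V _ V: fires at position(s) 14: radnougussorubid
2. o -> e, u -> i / F C0 _: no change
3. 0 -> a / C _ C: inserts after position(s) 3, 9: radanougusasorubid
4. o -> e, u -> i / F C0 _: no change
surface: radanougusasorubid


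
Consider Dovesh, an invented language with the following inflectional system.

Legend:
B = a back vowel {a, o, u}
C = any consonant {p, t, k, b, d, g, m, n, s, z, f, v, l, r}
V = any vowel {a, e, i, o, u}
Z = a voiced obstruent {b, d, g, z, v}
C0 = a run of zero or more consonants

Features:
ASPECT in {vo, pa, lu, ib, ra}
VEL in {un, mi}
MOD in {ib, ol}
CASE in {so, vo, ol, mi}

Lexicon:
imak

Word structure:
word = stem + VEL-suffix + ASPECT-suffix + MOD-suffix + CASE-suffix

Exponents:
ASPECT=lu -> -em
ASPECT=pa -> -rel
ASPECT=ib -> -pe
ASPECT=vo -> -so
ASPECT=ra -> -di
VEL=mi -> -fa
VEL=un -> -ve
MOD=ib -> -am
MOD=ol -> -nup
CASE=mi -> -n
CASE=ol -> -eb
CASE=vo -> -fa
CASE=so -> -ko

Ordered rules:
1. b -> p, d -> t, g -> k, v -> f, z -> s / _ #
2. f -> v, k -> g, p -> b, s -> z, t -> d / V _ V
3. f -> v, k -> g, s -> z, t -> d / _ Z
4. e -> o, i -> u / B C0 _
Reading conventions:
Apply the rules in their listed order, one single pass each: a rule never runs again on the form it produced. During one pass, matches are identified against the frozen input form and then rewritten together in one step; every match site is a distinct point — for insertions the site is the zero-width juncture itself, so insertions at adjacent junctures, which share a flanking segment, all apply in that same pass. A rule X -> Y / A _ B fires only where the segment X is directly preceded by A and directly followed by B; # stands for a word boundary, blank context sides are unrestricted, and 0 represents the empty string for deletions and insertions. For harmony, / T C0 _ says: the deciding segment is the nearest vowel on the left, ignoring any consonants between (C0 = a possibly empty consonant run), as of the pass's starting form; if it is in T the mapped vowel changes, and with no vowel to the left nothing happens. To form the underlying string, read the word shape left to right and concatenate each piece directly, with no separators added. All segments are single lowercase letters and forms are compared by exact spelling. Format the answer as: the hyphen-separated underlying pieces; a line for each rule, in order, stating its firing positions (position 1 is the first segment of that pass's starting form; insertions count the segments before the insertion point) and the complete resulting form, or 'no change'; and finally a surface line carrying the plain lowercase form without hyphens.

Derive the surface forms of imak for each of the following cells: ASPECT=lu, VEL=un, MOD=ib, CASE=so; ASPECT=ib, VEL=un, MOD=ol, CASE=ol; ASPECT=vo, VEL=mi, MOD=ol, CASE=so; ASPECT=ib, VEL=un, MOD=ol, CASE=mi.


cell ASPECT=lu, VEL=un, MOD=ib, CASE=so:
underlying: imak-ve-em-am-ko
1. b -> p, d -> t, g -> k, v -> f, z -> s / _ #: no change
2. f -> v, k -> g, p -> b, s -> z, t -> d / V _ V: no change
3. f -> v, k -> g, s -> z, t -> d / _ Z: fires at position(s) 4: imagveemamko
4. e -> o, i -> u / B C0 _: fires at position(s) 6: imagvoemamko
surface: imagvoemamko

cell ASPECT=ib, VEL=un, MOD=ol, CASE=ol:
underlying: imak-ve-pe-nup-eb
1. b -> p, d -> t, g -> k, v -> f, z -> s / _ #: fires at position(s) 13: imakvepenupep
2. f -> v, k -> g, p -> b, s -> z, t -> d / V _ V: fires at position(s) 7, 11: imakvebenubep
3. f -> v, k -> g, s -> z, t -> d / _ Z: fires at position(s) 4: imagvebenubep
4. e -> o, i -> u / B C0 _: fires at position(s) 6, 12: imagvobenubop
surface: imagvobenubop

cell ASPECT=vo, VEL=mi, MOD=ol, CASE=so:
underlying: imak-fa-so-nup-ko
1. b -> p, d -> t, g -> k, v -> f, z -> s / _ #: no change
2. f -> v, k -> g, p -> b, s -> z, t -> d / V _ V: fires at position(s) 7: imakfazonupko
3. f -> v, k -> g, s -> z, t -> d / _ Z: no change
4. e -> o, i -> u / B C0 _: no change
surface: imakfazonupko

cell ASPECT=ib, VEL=un, MOD=ol, CASE=mi:
underlying: imak-ve-pe-nup-n
1. b -> p, d -> t, g -> k, v -> f, z -> s / _ #: no change
2. f -> v, k -> g, p -> b, s -> z, t -> d / V _ V: fires at position(s) 7: imakvebenupn
3. f -> v, k -> g, s -> z, t -> d / _ Z: fires at position(s) 4: imagvebenupn
4. e -> o, i -> u / B C0 _: fires at position(s) 6: imagvobenupn
surface: imagvobenupn
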